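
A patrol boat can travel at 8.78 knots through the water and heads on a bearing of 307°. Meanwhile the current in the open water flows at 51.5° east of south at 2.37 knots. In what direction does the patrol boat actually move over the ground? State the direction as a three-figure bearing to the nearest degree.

306°

Taking east as x and north as y: velocity relative to the water = (-7.012, 5.284) knots; the water relative to ground = (1.855, -1.475) knots.
Velocity relative to ground = (-7.012, 5.284) + (1.855, -1.475) = (-5.157, 3.809) knots.
Bearing = atan2(-5.16, 3.81) = 306.45° clockwise from north.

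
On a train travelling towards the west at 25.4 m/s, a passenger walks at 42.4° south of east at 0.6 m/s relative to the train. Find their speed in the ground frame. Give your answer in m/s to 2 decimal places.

24.96 m/s

Taking east as x and north as y: train velocity = (-25.400, 0.000) m/s; passenger velocity relative to train = (0.443, -0.405) m/s.
Velocity relative to ground = (-25.400, 0.000) + (0.443, -0.405) = (-24.957, -0.405) m/s.
Speed = |(-24.957, -0.405)| = 24.960 m/s.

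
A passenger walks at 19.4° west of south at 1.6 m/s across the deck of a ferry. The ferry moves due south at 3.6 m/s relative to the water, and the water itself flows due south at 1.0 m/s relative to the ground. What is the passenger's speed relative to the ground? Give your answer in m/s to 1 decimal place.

In east/north components (m/s): passenger relative to ferry = (-0.531, -1.509); ferry relative to water = (0.000, -3.600); water relative to ground = (0.000, -1.000).
Sum = (-0.531, -6.109) m/s.
Speed = |(-0.531, -6.109)| = 6.132 m/s.

6.1 m/s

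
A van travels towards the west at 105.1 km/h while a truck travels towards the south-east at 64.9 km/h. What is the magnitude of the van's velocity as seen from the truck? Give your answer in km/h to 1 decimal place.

Taking east as x and north as y: van velocity = (-105.100, 0.000) km/h; truck velocity = (45.891, -45.891) km/h.
Velocity of van relative to truck = (-105.100, 0.000) − (45.891, -45.891) = (-150.991, 45.891) km/h.
Magnitude = |(-150.991, 45.891)| = 157.811 km/h.

157.8 km/h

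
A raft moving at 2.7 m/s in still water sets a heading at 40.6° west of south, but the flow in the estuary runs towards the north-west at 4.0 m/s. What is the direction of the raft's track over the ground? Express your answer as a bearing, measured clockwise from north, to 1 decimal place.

279.6°

Taking east as x and north as y: velocity relative to the water = (-1.757, -2.050) m/s; the water relative to ground = (-2.828, 2.828) m/s.
Velocity relative to ground = (-1.757, -2.050) + (-2.828, 2.828) = (-4.586, 0.778) m/s.
Bearing = atan2(-4.59, 0.78) = 279.63° clockwise from north.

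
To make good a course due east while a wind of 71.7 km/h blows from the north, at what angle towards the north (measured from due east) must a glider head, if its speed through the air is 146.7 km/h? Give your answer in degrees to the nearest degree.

29°

The wind pushes perpendicular to the desired track; the heading must have a component into the wind equal to 71.7 km/h: 146.7 sin θ = 71.7.
sin θ = 0.4888, so θ = 29.259°.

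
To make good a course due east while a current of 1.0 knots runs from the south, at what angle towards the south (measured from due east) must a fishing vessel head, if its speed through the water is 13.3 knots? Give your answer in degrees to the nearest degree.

4°

The current pushes perpendicular to the desired track; the heading must have a component into the current equal to 1.0 knots: 13.3 sin θ = 1.0.
sin θ = 0.0752, so θ = 4.312°.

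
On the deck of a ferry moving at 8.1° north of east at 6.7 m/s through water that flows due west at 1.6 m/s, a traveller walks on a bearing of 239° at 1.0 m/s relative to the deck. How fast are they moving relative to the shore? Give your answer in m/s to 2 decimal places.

In east/north components (m/s): traveller relative to ferry = (-0.857, -0.515); ferry relative to water = (6.633, 0.944); water relative to ground = (-1.600, 0.000).
Sum = (4.176, 0.429) m/s.
Speed = |(4.176, 0.429)| = 4.198 m/s.

4.20 m/s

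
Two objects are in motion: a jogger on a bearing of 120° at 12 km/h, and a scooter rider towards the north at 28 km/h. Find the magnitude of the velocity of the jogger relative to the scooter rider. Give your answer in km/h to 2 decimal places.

35.55 km/h

Taking east as x and north as y: jogger velocity = (10.392, -6.000) km/h; scooter rider velocity = (0.000, 28.000) km/h.
Velocity of jogger relative to scooter rider = (10.392, -6.000) − (0.000, 28.000) = (10.392, -34.000) km/h.
Magnitude = |(10.392, -34.000)| = 35.553 km/h.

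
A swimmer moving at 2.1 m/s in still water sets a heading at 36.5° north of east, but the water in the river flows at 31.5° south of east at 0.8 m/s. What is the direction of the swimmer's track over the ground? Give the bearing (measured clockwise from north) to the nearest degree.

071°

Taking east as x and north as y: velocity relative to the water = (1.688, 1.249) m/s; the water relative to ground = (0.682, -0.418) m/s.
Velocity relative to ground = (1.688, 1.249) + (0.682, -0.418) = (2.370, 0.831) m/s.
Bearing = atan2(2.37, 0.83) = 70.68° clockwise from north.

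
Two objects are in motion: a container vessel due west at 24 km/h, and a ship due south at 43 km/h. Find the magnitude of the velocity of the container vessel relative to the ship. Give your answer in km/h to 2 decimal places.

49.24 km/h

Taking east as x and north as y: container vessel velocity = (-24.000, 0.000) km/h; ship velocity = (0.000, -43.000) km/h.
Velocity of container vessel relative to ship = (-24.000, 0.000) − (0.000, -43.000) = (-24.000, 43.000) km/h.
Magnitude = |(-24.000, 43.000)| = 49.244 km/h.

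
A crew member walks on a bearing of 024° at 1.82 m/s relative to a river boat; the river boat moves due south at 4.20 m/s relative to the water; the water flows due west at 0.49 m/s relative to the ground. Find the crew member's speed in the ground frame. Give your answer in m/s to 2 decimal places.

In east/north components (m/s): crew member relative to river boat = (0.740, 1.663); river boat relative to water = (0.000, -4.200); water relative to ground = (-0.490, 0.000).
Sum = (0.250, -2.537) m/s.
Speed = |(0.250, -2.537)| = 2.550 m/s.

2.55 m/s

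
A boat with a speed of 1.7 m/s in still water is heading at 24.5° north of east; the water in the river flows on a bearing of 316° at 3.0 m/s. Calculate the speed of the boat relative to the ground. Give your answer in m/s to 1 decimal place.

Taking east as x and north as y: velocity relative to the water = (1.547, 0.705) m/s; the water relative to ground = (-2.084, 2.158) m/s.
Velocity relative to ground = (1.547, 0.705) + (-2.084, 2.158) = (-0.537, 2.863) m/s.
Speed = |(-0.537, 2.863)| = 2.913 m/s.

2.9 m/s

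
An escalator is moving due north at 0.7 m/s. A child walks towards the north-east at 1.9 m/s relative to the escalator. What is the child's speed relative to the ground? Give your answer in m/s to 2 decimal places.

Taking east as x and north as y: escalator velocity = (0.000, 0.700) m/s; child velocity relative to escalator = (1.344, 1.344) m/s.
Velocity relative to ground = (0.000, 0.700) + (1.344, 1.344) = (1.344, 2.044) m/s.
Speed = |(1.344, 2.044)| = 2.446 m/s.

2.45 m/s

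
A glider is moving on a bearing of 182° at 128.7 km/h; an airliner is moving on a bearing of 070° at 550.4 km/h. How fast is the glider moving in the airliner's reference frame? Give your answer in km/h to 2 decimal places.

Taking east as x and north as y: glider velocity = (-4.492, -128.622) km/h; airliner velocity = (517.207, 188.248) km/h.
Velocity of glider relative to airliner = (-4.492, -128.622) − (517.207, 188.248) = (-521.698, -316.869) km/h.
Magnitude = |(-521.698, -316.869)| = 610.390 km/h.

610.39 km/h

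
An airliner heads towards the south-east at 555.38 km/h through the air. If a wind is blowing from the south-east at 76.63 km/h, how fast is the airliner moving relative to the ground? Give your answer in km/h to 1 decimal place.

Taking east as x and north as y: velocity relative to the air = (392.713, -392.713) km/h; the air relative to ground = (-54.186, 54.186) km/h.
Velocity relative to ground = (392.713, -392.713) + (-54.186, 54.186) = (338.527, -338.527) km/h.
Speed = |(338.527, -338.527)| = 478.750 km/h.

478.8 km/h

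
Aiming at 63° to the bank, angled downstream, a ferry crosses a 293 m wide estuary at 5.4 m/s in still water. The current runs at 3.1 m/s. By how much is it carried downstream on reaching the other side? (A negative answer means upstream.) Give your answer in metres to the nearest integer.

338 m

Perpendicular speed = 4.811 m/s; crossing time = 293 / 4.811 = 60.897 s.
Net downstream speed = 5.552 m/s.
Drift = 5.552 × 60.897 = 338.070 m (downstream).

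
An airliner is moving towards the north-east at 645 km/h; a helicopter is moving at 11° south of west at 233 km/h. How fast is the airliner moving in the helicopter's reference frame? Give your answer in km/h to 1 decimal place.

848.2 km/h

Taking east as x and north as y: airliner velocity = (456.084, 456.084) km/h; helicopter velocity = (-228.719, -44.458) km/h.
Velocity of airliner relative to helicopter = (456.084, 456.084) − (-228.719, -44.458) = (684.803, 500.542) km/h.
Magnitude = |(684.803, 500.542)| = 848.232 km/h.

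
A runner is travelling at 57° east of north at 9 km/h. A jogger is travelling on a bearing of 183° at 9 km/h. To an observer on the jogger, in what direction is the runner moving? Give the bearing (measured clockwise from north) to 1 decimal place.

Taking east as x and north as y: runner velocity = (7.548, 4.902) km/h; jogger velocity = (-0.471, -8.988) km/h.
Velocity of runner relative to jogger = (7.548, 4.902) − (-0.471, -8.988) = (8.019, 13.889) km/h.
Bearing = atan2(8.02, 13.89) = 30.00° clockwise from north.

030.0°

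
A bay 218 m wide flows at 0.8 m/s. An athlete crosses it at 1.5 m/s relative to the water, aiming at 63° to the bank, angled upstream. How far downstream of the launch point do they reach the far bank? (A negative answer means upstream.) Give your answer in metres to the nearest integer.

19 m

Perpendicular speed = 1.337 m/s; crossing time = 218 / 1.337 = 163.111 s.
Net downstream speed = 0.119 m/s.
Drift = 0.119 × 163.111 = 19.413 m (downstream).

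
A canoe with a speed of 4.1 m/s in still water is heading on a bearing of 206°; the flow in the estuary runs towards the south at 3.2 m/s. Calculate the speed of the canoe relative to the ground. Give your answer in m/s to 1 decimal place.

7.1 m/s

Taking east as x and north as y: velocity relative to the water = (-1.797, -3.685) m/s; the water relative to ground = (0.000, -3.200) m/s.
Velocity relative to ground = (-1.797, -3.685) + (0.000, -3.200) = (-1.797, -6.885) m/s.
Speed = |(-1.797, -6.885)| = 7.116 m/s.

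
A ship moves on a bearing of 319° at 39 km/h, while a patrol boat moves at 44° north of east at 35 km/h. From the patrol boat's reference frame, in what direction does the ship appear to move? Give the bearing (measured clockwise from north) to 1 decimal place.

Taking east as x and north as y: ship velocity = (-25.586, 29.434) km/h; patrol boat velocity = (25.177, 24.313) km/h.
Velocity of ship relative to patrol boat = (-25.586, 29.434) − (25.177, 24.313) = (-50.763, 5.121) km/h.
Bearing = atan2(-50.76, 5.12) = 275.76° clockwise from north.

275.8°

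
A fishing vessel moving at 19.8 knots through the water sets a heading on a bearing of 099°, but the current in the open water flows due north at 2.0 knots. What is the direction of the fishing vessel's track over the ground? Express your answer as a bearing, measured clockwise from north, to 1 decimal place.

Taking east as x and north as y: velocity relative to the water = (19.556, -3.097) knots; the water relative to ground = (0.000, 2.000) knots.
Velocity relative to ground = (19.556, -3.097) + (0.000, 2.000) = (19.556, -1.097) knots.
Bearing = atan2(19.56, -1.10) = 93.21° clockwise from north.

093.2°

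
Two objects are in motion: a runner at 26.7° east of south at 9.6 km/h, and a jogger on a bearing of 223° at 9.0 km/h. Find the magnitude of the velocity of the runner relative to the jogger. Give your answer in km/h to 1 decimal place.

10.6 km/h

Taking east as x and north as y: runner velocity = (4.313, -8.576) km/h; jogger velocity = (-6.138, -6.582) km/h.
Velocity of runner relative to jogger = (4.313, -8.576) − (-6.138, -6.582) = (10.451, -1.994) km/h.
Magnitude = |(10.451, -1.994)| = 10.640 km/h.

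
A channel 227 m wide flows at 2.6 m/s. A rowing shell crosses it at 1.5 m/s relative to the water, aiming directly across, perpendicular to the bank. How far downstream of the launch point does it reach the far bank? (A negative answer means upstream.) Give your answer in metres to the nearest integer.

Perpendicular speed = 1.500 m/s; crossing time = 227 / 1.500 = 151.333 s.
Net downstream speed = 2.600 m/s.
Drift = 2.600 × 151.333 = 393.467 m (downstream).

393 m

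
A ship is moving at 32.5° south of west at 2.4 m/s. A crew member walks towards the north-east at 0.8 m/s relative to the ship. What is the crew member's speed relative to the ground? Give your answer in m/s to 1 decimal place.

1.6 m/s

Taking east as x and north as y: ship velocity = (-2.024, -1.290) m/s; crew member velocity relative to ship = (0.566, 0.566) m/s.
Velocity relative to ground = (-2.024, -1.290) + (0.566, 0.566) = (-1.458, -0.724) m/s.
Speed = |(-1.458, -0.724)| = 1.628 m/s.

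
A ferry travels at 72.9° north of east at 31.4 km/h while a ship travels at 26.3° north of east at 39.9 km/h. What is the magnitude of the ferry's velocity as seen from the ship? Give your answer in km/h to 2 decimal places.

29.26 km/h

Taking east as x and north as y: ferry velocity = (9.233, 30.012) km/h; ship velocity = (35.770, 17.679) km/h.
Velocity of ferry relative to ship = (9.233, 30.012) − (35.770, 17.679) = (-26.537, 12.333) km/h.
Magnitude = |(-26.537, 12.333)| = 29.263 km/h.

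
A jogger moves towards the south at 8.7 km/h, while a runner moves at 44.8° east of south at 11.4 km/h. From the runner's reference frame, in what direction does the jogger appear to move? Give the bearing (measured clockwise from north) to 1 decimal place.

Taking east as x and north as y: jogger velocity = (0.000, -8.700) km/h; runner velocity = (8.033, -8.089) km/h.
Velocity of jogger relative to runner = (0.000, -8.700) − (8.033, -8.089) = (-8.033, -0.611) km/h.
Bearing = atan2(-8.03, -0.61) = 265.65° clockwise from north.

265.7°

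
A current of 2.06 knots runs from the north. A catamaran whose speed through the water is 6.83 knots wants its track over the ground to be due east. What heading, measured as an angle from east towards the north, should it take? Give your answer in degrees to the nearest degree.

18°

The current pushes perpendicular to the desired track; the heading must have a component into the current equal to 2.06 knots: 6.83 sin θ = 2.06.
sin θ = 0.3016, so θ = 17.554°.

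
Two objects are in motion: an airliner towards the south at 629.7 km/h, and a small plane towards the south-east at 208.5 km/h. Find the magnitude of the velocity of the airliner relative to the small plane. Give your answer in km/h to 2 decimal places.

Taking east as x and north as y: airliner velocity = (0.000, -629.700) km/h; small plane velocity = (147.432, -147.432) km/h.
Velocity of airliner relative to small plane = (0.000, -629.700) − (147.432, -147.432) = (-147.432, -482.268) km/h.
Magnitude = |(-147.432, -482.268)| = 504.300 km/h.

504.30 km/h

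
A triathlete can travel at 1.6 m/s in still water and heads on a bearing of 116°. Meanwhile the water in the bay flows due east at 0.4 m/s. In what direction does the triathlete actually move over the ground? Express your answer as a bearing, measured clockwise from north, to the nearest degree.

Taking east as x and north as y: velocity relative to the water = (1.438, -0.701) m/s; the water relative to ground = (0.400, 0.000) m/s.
Velocity relative to ground = (1.438, -0.701) + (0.400, 0.000) = (1.838, -0.701) m/s.
Bearing = atan2(1.84, -0.70) = 110.89° clockwise from north.

111°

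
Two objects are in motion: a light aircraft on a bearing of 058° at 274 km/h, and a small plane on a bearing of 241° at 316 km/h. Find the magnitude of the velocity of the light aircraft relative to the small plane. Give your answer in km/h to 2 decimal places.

Taking east as x and north as y: light aircraft velocity = (232.365, 145.198) km/h; small plane velocity = (-276.380, -153.200) km/h.
Velocity of light aircraft relative to small plane = (232.365, 145.198) − (-276.380, -153.200) = (508.745, 298.398) km/h.
Magnitude = |(508.745, 298.398)| = 589.799 km/h.

589.80 km/h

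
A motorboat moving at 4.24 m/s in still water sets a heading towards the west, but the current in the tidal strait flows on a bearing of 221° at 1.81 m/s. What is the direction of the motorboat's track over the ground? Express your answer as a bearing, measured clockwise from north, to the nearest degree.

Taking east as x and north as y: velocity relative to the water = (-4.240, 0.000) m/s; the water relative to ground = (-1.187, -1.366) m/s.
Velocity relative to ground = (-4.240, 0.000) + (-1.187, -1.366) = (-5.427, -1.366) m/s.
Bearing = atan2(-5.43, -1.37) = 255.87° clockwise from north.

256°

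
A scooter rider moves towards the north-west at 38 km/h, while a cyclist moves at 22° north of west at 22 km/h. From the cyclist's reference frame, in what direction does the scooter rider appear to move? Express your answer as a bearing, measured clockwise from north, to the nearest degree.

Taking east as x and north as y: scooter rider velocity = (-26.870, 26.870) km/h; cyclist velocity = (-20.398, 8.241) km/h.
Velocity of scooter rider relative to cyclist = (-26.870, 26.870) − (-20.398, 8.241) = (-6.472, 18.629) km/h.
Bearing = atan2(-6.47, 18.63) = 340.84° clockwise from north.

341°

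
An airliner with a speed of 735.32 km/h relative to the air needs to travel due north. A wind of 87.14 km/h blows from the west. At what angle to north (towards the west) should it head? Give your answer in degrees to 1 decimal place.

The wind pushes perpendicular to the desired track; the heading must have a component into the wind equal to 87.14 km/h: 735.32 sin θ = 87.14.
sin θ = 0.1185, so θ = 6.806°.

6.8°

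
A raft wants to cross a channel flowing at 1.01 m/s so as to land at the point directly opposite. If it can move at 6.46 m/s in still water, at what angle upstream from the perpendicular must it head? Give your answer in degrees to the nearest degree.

9°

To cancel the current, the upstream component of the raft's velocity must equal the flow: 6.46 sin θ = 1.01.
sin θ = 1.01 / 6.46 = 0.1563.
θ = arcsin(0.1563) = 8.995°.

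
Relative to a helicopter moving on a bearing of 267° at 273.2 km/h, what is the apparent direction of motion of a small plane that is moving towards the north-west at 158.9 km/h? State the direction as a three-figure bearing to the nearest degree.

Taking east as x and north as y: small plane velocity = (-112.359, 112.359) km/h; helicopter velocity = (-272.826, -14.298) km/h.
Velocity of small plane relative to helicopter = (-112.359, 112.359) − (-272.826, -14.298) = (160.466, 126.657) km/h.
Bearing = atan2(160.47, 126.66) = 51.72° clockwise from north.

052°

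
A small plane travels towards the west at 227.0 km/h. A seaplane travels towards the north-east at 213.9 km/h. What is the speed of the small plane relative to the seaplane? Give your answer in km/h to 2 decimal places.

407.37 km/h

Taking east as x and north as y: small plane velocity = (-227.000, 0.000) km/h; seaplane velocity = (151.250, 151.250) km/h.
Velocity of small plane relative to seaplane = (-227.000, 0.000) − (151.250, 151.250) = (-378.250, -151.250) km/h.
Magnitude = |(-378.250, -151.250)| = 407.369 km/h.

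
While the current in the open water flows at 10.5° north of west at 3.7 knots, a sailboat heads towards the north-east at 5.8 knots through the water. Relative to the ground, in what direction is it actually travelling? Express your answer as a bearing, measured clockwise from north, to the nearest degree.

Taking east as x and north as y: velocity relative to the water = (4.101, 4.101) knots; the water relative to ground = (-3.638, 0.674) knots.
Velocity relative to ground = (4.101, 4.101) + (-3.638, 0.674) = (0.463, 4.775) knots.
Bearing = atan2(0.46, 4.78) = 5.54° clockwise from north.

006°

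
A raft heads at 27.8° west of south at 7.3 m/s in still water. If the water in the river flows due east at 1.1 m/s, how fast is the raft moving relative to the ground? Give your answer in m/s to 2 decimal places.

Taking east as x and north as y: velocity relative to the water = (-3.405, -6.457) m/s; the water relative to ground = (1.100, 0.000) m/s.
Velocity relative to ground = (-3.405, -6.457) + (1.100, 0.000) = (-2.305, -6.457) m/s.
Speed = |(-2.305, -6.457)| = 6.856 m/s.

6.86 m/s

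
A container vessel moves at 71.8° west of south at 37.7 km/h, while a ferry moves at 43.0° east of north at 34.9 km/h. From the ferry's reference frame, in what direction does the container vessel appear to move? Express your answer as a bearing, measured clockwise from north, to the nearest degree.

Taking east as x and north as y: container vessel velocity = (-35.814, -11.775) km/h; ferry velocity = (23.802, 25.524) km/h.
Velocity of container vessel relative to ferry = (-35.814, -11.775) − (23.802, 25.524) = (-59.616, -37.299) km/h.
Bearing = atan2(-59.62, -37.30) = 237.97° clockwise from north.

238°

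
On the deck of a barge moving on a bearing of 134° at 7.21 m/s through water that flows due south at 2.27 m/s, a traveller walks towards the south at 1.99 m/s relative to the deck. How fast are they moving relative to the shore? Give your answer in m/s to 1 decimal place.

In east/north components (m/s): traveller relative to barge = (0.000, -1.990); barge relative to water = (5.186, -5.008); water relative to ground = (0.000, -2.270).
Sum = (5.186, -9.268) m/s.
Speed = |(5.186, -9.268)| = 10.621 m/s.

10.6 m/s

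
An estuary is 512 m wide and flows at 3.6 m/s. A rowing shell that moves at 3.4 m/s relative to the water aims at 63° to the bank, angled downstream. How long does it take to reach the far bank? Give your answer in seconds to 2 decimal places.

169.01 s

The component of the rowing shell's velocity perpendicular to the bank is 3.4 × sin 63° = 3.029 m/s.
The flow acts along the bank and has no component across it.
Time = 512 / 3.029 = 169.009 s.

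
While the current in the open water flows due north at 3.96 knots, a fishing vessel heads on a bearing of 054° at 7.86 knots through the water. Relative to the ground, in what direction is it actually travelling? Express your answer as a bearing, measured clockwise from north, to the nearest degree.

Taking east as x and north as y: velocity relative to the water = (6.359, 4.620) knots; the water relative to ground = (0.000, 3.960) knots.
Velocity relative to ground = (6.359, 4.620) + (0.000, 3.960) = (6.359, 8.580) knots.
Bearing = atan2(6.36, 8.58) = 36.54° clockwise from north.

037°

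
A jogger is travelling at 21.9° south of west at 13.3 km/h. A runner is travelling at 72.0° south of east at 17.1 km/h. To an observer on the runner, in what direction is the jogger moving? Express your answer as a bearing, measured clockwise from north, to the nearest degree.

Taking east as x and north as y: jogger velocity = (-12.340, -4.961) km/h; runner velocity = (5.284, -16.263) km/h.
Velocity of jogger relative to runner = (-12.340, -4.961) − (5.284, -16.263) = (-17.624, 11.302) km/h.
Bearing = atan2(-17.62, 11.30) = 302.67° clockwise from north.

303°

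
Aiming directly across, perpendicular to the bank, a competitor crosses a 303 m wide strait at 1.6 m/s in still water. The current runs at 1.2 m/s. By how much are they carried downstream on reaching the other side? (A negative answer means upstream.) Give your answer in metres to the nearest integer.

227 m

Perpendicular speed = 1.600 m/s; crossing time = 303 / 1.600 = 189.375 s.
Net downstream speed = 1.200 m/s.
Drift = 1.200 × 189.375 = 227.250 m (downstream).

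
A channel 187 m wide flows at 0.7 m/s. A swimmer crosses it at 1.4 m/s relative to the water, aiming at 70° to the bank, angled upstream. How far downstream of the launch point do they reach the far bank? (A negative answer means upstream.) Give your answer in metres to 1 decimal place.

Perpendicular speed = 1.316 m/s; crossing time = 187 / 1.316 = 142.144 s.
Net downstream speed = 0.221 m/s.
Drift = 0.221 × 142.144 = 31.438 m (downstream).

31.4 m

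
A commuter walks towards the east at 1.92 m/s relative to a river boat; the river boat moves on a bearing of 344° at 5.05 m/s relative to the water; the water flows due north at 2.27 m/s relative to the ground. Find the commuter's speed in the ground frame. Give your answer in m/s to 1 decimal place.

7.1 m/s

In east/north components (m/s): commuter relative to river boat = (1.920, 0.000); river boat relative to water = (-1.392, 4.854); water relative to ground = (0.000, 2.270).
Sum = (0.528, 7.124) m/s.
Speed = |(0.528, 7.124)| = 7.144 m/s.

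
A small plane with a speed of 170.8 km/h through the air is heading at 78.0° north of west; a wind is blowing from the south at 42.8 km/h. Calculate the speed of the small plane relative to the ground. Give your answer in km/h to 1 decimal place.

212.9 km/h

Taking east as x and north as y: velocity relative to the air = (-35.511, 167.068) km/h; the air relative to ground = (0.000, 42.800) km/h.
Velocity relative to ground = (-35.511, 167.068) + (0.000, 42.800) = (-35.511, 209.868) km/h.
Speed = |(-35.511, 209.868)| = 212.851 km/h.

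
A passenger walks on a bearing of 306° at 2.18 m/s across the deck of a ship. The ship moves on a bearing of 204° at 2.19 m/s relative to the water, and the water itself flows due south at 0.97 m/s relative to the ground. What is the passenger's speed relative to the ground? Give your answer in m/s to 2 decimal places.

In east/north components (m/s): passenger relative to ship = (-1.764, 1.281); ship relative to water = (-0.891, -2.001); water relative to ground = (0.000, -0.970).
Sum = (-2.654, -1.689) m/s.
Speed = |(-2.654, -1.689)| = 3.146 m/s.

3.15 m/s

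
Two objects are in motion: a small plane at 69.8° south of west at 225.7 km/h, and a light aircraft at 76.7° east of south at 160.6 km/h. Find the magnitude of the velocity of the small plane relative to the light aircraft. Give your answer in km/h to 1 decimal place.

Taking east as x and north as y: small plane velocity = (-77.934, -211.818) km/h; light aircraft velocity = (156.293, -36.946) km/h.
Velocity of small plane relative to light aircraft = (-77.934, -211.818) − (156.293, -36.946) = (-234.226, -174.872) km/h.
Magnitude = |(-234.226, -174.872)| = 292.305 km/h.

292.3 km/h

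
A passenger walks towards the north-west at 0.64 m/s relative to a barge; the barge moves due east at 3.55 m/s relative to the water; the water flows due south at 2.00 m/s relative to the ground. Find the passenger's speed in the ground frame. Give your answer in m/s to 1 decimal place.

3.5 m/s

In east/north components (m/s): passenger relative to barge = (-0.453, 0.453); barge relative to water = (3.550, 0.000); water relative to ground = (0.000, -2.000).
Sum = (3.097, -1.547) m/s.
Speed = |(3.097, -1.547)| = 3.462 m/s.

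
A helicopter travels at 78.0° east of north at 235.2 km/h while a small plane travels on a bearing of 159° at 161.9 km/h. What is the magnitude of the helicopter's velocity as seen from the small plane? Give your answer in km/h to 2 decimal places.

263.85 km/h

Taking east as x and north as y: helicopter velocity = (230.060, 48.901) km/h; small plane velocity = (58.020, -151.147) km/h.
Velocity of helicopter relative to small plane = (230.060, 48.901) − (58.020, -151.147) = (172.041, 200.048) km/h.
Magnitude = |(172.041, 200.048)| = 263.850 km/h.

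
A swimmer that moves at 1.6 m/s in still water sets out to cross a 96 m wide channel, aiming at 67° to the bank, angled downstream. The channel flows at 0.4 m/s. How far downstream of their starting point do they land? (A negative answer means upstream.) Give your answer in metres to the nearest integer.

Perpendicular speed = 1.473 m/s; crossing time = 96 / 1.473 = 65.182 s.
Net downstream speed = 1.025 m/s.
Drift = 1.025 × 65.182 = 66.822 m (downstream).

67 m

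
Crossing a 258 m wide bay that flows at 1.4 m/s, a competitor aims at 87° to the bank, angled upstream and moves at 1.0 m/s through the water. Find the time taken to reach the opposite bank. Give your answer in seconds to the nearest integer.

The component of the competitor's velocity perpendicular to the bank is 1.0 × sin 87° = 0.999 m/s.
The flow acts along the bank and has no component across it.
Time = 258 / 0.999 = 258.354 s.

258 s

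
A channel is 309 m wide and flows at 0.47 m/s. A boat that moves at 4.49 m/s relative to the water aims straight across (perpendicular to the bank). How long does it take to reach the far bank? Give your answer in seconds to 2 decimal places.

The component of the boat's velocity perpendicular to the bank is 4.49 m/s.
The current is parallel to the bank, so it does not affect the crossing time.
Time = 309 / 4.490 = 68.820 s.

68.82 s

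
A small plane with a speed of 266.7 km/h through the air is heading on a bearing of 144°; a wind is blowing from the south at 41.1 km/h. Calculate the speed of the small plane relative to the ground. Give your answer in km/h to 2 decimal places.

Taking east as x and north as y: velocity relative to the air = (156.762, -215.765) km/h; the air relative to ground = (0.000, 41.100) km/h.
Velocity relative to ground = (156.762, -215.765) + (0.000, 41.100) = (156.762, -174.665) km/h.
Speed = |(156.762, -174.665)| = 234.696 km/h.

234.70 km/h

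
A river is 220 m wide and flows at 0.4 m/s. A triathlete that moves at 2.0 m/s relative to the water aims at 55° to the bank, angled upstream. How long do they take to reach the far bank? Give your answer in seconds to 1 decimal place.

134.3 s

The component of the triathlete's velocity perpendicular to the bank is 2.0 × sin 55° = 1.638 m/s.
Only the cross-stream component determines the crossing time; the current contributes nothing perpendicular to the bank.
Time = 220 / 1.638 = 134.285 s.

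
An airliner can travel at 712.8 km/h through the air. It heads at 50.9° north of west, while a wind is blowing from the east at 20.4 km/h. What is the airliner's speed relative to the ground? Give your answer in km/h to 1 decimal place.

725.8 km/h

Taking east as x and north as y: velocity relative to the air = (-449.546, 553.166) km/h; the air relative to ground = (-20.400, 0.000) km/h.
Velocity relative to ground = (-449.546, 553.166) + (-20.400, 0.000) = (-469.946, 553.166) km/h.
Speed = |(-469.946, 553.166)| = 725.838 km/h.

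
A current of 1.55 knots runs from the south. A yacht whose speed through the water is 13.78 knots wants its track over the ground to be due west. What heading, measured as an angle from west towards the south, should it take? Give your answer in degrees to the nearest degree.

The current pushes perpendicular to the desired track; the heading must have a component into the current equal to 1.55 knots: 13.78 sin θ = 1.55.
sin θ = 0.1125, so θ = 6.458°.

6°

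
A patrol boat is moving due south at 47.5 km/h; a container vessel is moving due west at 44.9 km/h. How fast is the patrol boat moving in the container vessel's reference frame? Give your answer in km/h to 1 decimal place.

65.4 km/h

Taking east as x and north as y: patrol boat velocity = (0.000, -47.500) km/h; container vessel velocity = (-44.900, 0.000) km/h.
Velocity of patrol boat relative to container vessel = (0.000, -47.500) − (-44.900, 0.000) = (44.900, -47.500) km/h.
Magnitude = |(44.900, -47.500)| = 65.363 km/h.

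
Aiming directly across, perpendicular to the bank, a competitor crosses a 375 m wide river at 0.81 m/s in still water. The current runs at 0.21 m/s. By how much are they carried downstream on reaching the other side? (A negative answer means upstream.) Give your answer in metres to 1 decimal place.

97.2 m

Perpendicular speed = 0.810 m/s; crossing time = 375 / 0.810 = 462.963 s.
Net downstream speed = 0.210 m/s.
Drift = 0.210 × 462.963 = 97.222 m (downstream).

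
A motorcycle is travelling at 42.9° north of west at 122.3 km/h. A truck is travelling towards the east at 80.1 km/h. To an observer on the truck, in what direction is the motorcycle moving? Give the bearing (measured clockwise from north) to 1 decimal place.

296.1°

Taking east as x and north as y: motorcycle velocity = (-89.590, 83.252) km/h; truck velocity = (80.100, 0.000) km/h.
Velocity of motorcycle relative to truck = (-89.590, 83.252) − (80.100, 0.000) = (-169.690, 83.252) km/h.
Bearing = atan2(-169.69, 83.25) = 296.13° clockwise from north.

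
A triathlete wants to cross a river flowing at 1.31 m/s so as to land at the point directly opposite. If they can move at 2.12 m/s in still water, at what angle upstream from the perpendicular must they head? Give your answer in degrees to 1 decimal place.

To cancel the current, the upstream component of the triathlete's velocity must equal the flow: 2.12 sin θ = 1.31.
sin θ = 1.31 / 2.12 = 0.6179.
θ = arcsin(0.6179) = 38.165°.

38.2°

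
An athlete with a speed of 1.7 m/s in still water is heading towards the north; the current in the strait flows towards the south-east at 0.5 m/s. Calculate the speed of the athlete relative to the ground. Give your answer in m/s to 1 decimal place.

1.4 m/s

Taking east as x and north as y: velocity relative to the water = (0.000, 1.700) m/s; the water relative to ground = (0.354, -0.354) m/s.
Velocity relative to ground = (0.000, 1.700) + (0.354, -0.354) = (0.354, 1.346) m/s.
Speed = |(0.354, 1.346)| = 1.392 m/s.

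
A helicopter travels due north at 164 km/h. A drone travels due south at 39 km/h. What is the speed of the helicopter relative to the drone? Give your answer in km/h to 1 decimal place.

203.0 km/h

Taking east as x and north as y: helicopter velocity = (0.000, 164.000) km/h; drone velocity = (0.000, -39.000) km/h.
Velocity of helicopter relative to drone = (0.000, 164.000) − (0.000, -39.000) = (0.000, 203.000) km/h.
Magnitude = |(0.000, 203.000)| = 203.000 km/h.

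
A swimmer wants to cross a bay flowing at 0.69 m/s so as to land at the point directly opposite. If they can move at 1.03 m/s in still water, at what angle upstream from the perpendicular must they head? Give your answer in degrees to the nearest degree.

42°

To cancel the current, the upstream component of the swimmer's velocity must equal the flow: 1.03 sin θ = 0.69.
sin θ = 0.69 / 1.03 = 0.6699.
θ = arcsin(0.6699) = 42.060°.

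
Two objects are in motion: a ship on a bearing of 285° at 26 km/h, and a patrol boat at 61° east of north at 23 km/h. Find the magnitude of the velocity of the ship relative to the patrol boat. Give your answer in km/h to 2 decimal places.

Taking east as x and north as y: ship velocity = (-25.114, 6.729) km/h; patrol boat velocity = (20.116, 11.151) km/h.
Velocity of ship relative to patrol boat = (-25.114, 6.729) − (20.116, 11.151) = (-45.230, -4.421) km/h.
Magnitude = |(-45.230, -4.421)| = 45.446 km/h.

45.45 km/h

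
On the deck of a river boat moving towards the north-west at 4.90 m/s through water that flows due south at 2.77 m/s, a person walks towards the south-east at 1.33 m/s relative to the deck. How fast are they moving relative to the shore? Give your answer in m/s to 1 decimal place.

2.5 m/s

In east/north components (m/s): person relative to river boat = (0.940, -0.940); river boat relative to water = (-3.465, 3.465); water relative to ground = (0.000, -2.770).
Sum = (-2.524, -0.246) m/s.
Speed = |(-2.524, -0.246)| = 2.536 m/s.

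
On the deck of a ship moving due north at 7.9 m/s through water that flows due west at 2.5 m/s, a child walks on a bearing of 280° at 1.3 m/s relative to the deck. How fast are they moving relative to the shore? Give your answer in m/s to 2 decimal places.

In east/north components (m/s): child relative to ship = (-1.280, 0.226); ship relative to water = (0.000, 7.900); water relative to ground = (-2.500, 0.000).
Sum = (-3.780, 8.126) m/s.
Speed = |(-3.780, 8.126)| = 8.962 m/s.

8.96 m/s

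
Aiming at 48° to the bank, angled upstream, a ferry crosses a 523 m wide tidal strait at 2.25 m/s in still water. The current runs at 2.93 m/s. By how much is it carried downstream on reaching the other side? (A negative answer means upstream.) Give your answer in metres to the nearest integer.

446 m

Perpendicular speed = 1.672 m/s; crossing time = 523 / 1.672 = 312.785 s.
Net downstream speed = 1.424 m/s.
Drift = 1.424 × 312.785 = 445.548 m (downstream).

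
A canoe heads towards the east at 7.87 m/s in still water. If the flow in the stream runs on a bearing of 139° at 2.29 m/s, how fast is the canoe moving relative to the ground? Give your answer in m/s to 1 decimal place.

Taking east as x and north as y: velocity relative to the water = (7.870, 0.000) m/s; the water relative to ground = (1.502, -1.728) m/s.
Velocity relative to ground = (7.870, 0.000) + (1.502, -1.728) = (9.372, -1.728) m/s.
Speed = |(9.372, -1.728)| = 9.530 m/s.

9.5 m/s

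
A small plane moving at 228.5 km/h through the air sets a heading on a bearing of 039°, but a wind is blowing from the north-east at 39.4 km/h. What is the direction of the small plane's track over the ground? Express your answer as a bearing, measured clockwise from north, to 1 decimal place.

037.8°

Taking east as x and north as y: velocity relative to the air = (143.800, 177.578) km/h; the air relative to ground = (-27.860, -27.860) km/h.
Velocity relative to ground = (143.800, 177.578) + (-27.860, -27.860) = (115.940, 149.718) km/h.
Bearing = atan2(115.94, 149.72) = 37.75° clockwise from north.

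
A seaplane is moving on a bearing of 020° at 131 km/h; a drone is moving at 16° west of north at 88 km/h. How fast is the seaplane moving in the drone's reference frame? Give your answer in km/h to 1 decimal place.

79.1 km/h

Taking east as x and north as y: seaplane velocity = (44.805, 123.100) km/h; drone velocity = (-24.256, 84.591) km/h.
Velocity of seaplane relative to drone = (44.805, 123.100) − (-24.256, 84.591) = (69.061, 38.509) km/h.
Magnitude = |(69.061, 38.509)| = 79.072 km/h.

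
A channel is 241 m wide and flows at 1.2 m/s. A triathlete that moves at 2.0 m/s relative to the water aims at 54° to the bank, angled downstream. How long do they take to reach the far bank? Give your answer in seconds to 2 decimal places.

148.95 s

The component of the triathlete's velocity perpendicular to the bank is 2.0 × sin 54° = 1.618 m/s.
The flow acts along the bank and has no component across it.
Time = 241 / 1.618 = 148.946 s.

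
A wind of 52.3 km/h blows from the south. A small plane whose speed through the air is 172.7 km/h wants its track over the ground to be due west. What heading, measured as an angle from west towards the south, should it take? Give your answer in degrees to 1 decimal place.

17.6°

The wind pushes perpendicular to the desired track; the heading must have a component into the wind equal to 52.3 km/h: 172.7 sin θ = 52.3.
sin θ = 0.3028, so θ = 17.628°.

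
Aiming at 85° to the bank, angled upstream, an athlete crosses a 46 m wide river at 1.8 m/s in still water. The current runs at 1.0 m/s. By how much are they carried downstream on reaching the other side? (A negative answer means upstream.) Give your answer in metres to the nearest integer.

Perpendicular speed = 1.793 m/s; crossing time = 46 / 1.793 = 25.653 s.
Net downstream speed = 0.843 m/s.
Drift = 0.843 × 25.653 = 21.629 m (downstream).

22 m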